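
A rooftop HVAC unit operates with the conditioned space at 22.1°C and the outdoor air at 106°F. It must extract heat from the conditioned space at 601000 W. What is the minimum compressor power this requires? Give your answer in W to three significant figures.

38700 W

In absolute terms T_C = 295.25 K and T_H = 314.26 K, so ΔT = 19.01 K.
COP_Carnot = T_C/ΔT = 295.25/19.01 = 15.53.
Ẇ_min = Q̇/COP_Carnot = 601000/15.53 = 38700 W.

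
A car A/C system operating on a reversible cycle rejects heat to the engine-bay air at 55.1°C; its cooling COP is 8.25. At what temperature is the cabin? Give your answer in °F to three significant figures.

For a Carnot refrigerator COP_R = T_C/(T_H − T_C), so T_C = COP·T_H/(1 + COP).
With T_H = 328.25 K, T_C = 8.25 × 328.25/9.250 = 292.76 K.
Converting, 292.76 K = 67.30°F.

67.3 °F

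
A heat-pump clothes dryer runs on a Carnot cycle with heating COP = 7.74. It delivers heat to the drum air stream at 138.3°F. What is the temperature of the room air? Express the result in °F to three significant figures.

61.0 °F

COP_HP = T_H/(T_H − T_C) gives T_H − T_C = T_H/COP.
With T_H = 332.21 K, T_C = 332.21 × (1 − 1/7.74) = 289.28 K.
Converting, 289.28 K = 61.04°F.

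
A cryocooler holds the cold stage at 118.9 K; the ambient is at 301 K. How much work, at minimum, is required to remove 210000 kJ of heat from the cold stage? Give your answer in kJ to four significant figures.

The reservoir spacing is ΔT = 301 − 118.9 = 182.1 K.
The reversible limit is COP_R = T_C/ΔT = 0.6529, so W_min = Q_C/COP = Q_C·ΔT/T_C.
W_min = 210000 × 182.1/118.90 = 321600 kJ.

321600 kJ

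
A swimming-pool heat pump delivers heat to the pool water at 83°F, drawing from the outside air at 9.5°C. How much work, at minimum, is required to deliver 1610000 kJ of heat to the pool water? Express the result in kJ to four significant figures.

100600 kJ

In absolute terms T_C = 282.65 K and T_H = 301.48 K, so ΔT = 18.83 K.
The reversible limit is COP_HP = T_H/ΔT = 16.01, so W_min = Q_H/COP = Q_H·ΔT/T_H.
W_min = 1610000 × 18.83/301.48 = 100600 kJ.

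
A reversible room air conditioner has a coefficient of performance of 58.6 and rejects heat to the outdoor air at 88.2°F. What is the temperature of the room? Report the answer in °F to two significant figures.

79 °F

For a Carnot refrigerator COP_R = T_C/(T_H − T_C), so T_C = COP·T_H/(1 + COP).
With T_H = 304.37 K, T_C = 58.6 × 304.37/59.60 = 299.27 K.
Converting, 299.27 K = 79.01°F.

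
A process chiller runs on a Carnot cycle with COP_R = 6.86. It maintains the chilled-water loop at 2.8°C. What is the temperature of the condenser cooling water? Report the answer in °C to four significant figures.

COP_R = T_C/(T_H − T_C) gives T_H − T_C = T_C/COP.
With T_C = 275.95 K, T_H = 275.95 × (1 + 1/6.86) = 316.18 K.
Converting, 316.18 K = 43.03°C.

43.03 °C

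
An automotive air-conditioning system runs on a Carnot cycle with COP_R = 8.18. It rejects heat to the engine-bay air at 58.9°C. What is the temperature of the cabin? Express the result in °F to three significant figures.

72.9 °F

For a Carnot refrigerator COP_R = T_C/(T_H − T_C), so T_C = COP·T_H/(1 + COP).
With T_H = 332.05 K, T_C = 8.18 × 332.05/9.180 = 295.88 K.
Converting, 295.88 K = 72.91°F.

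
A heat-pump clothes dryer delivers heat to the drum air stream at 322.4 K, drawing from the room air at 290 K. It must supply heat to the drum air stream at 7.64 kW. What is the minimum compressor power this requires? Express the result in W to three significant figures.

The reservoir spacing is ΔT = 322.4 − 290 = 32.40 K.
COP_Carnot = T_H/ΔT = 322.40/32.40 = 9.951.
Ẇ_min = Q̇/COP_Carnot = 7.640/9.951 = 0.7678 kW = 767.8 W.

768 W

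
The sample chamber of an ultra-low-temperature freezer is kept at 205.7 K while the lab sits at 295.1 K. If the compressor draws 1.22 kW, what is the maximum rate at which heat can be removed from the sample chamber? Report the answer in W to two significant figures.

The reservoir spacing is ΔT = 295.1 − 205.7 = 89.40 K.
COP_Carnot = T_C/ΔT = 205.70/89.40 = 2.301.
Q̇_max = COP_Carnot × Ẇ = 2.301 × 1.220 kW = 2.807 kW = 2807 W.

2800 W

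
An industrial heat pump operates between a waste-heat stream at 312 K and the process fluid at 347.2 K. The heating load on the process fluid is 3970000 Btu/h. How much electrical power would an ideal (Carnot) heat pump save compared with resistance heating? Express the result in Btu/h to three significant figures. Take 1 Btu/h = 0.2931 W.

3570000 Btu/h

The reservoir spacing is ΔT = 347.2 − 312 = 35.20 K.
COP_Carnot = T_H/ΔT = 347.20/35.20 = 9.864.
Resistance heating needs Ẇ_res = Q̇_H = 3970000 Btu/h; the reversible heat pump needs only Ẇ_hp = Q̇_H/COP = 402500 Btu/h.
Saving = 3970000 − 402500 = 3568000 Btu/h.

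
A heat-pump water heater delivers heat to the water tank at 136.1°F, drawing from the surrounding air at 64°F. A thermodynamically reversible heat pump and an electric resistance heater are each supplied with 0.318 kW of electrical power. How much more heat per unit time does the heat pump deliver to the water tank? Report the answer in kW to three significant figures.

In absolute terms T_C = 290.93 K and T_H = 330.98 K, so ΔT = 40.06 K.
COP_Carnot = T_H/ΔT = 330.98/40.06 = 8.263.
The heat pump delivers Q̇_H = COP × Ẇ = 2.628 kW; the resistance heater delivers Ẇ = 0.3180 kW.
Extra = (COP − 1)·Ẇ = 2.310 kW.

2.31 kW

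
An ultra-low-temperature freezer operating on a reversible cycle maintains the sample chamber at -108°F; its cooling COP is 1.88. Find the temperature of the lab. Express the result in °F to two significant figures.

COP_R = T_C/(T_H − T_C) gives T_H − T_C = T_C/COP.
With T_C = 195.37 K, T_H = 195.37 × (1 + 1/1.88) = 299.29 K.
Converting, 299.29 K = 79.06°F.

79 °F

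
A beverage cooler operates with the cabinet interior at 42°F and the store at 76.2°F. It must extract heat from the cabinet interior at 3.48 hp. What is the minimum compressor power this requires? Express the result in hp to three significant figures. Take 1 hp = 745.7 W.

0.237 hp

In absolute terms T_C = 278.71 K and T_H = 297.71 K, so ΔT = 19.00 K.
COP_Carnot = T_C/ΔT = 278.71/19.00 = 14.67.
Ẇ_min = Q̇/COP_Carnot = 3.480/14.67 = 0.2372 hp.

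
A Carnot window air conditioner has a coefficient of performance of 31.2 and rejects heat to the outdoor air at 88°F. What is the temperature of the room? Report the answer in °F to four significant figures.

70.99 °F

For a Carnot refrigerator COP_R = T_C/(T_H − T_C), so T_C = COP·T_H/(1 + COP).
With T_H = 304.26 K, T_C = 31.2 × 304.26/32.20 = 294.81 K.
Converting, 294.81 K = 70.99°F.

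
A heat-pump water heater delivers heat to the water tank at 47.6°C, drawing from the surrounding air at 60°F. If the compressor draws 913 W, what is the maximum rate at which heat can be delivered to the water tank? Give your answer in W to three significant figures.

In absolute terms T_C = 288.71 K and T_H = 320.75 K, so ΔT = 32.04 K.
COP_Carnot = T_H/ΔT = 320.75/32.04 = 10.01.
Q̇_max = COP_Carnot × Ẇ = 10.01 × 913.0 W = 9139 W.

9140 W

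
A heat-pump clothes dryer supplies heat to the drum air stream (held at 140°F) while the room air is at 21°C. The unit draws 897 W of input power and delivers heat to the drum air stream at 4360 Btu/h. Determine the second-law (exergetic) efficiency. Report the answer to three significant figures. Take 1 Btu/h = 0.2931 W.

0.167

Converting, Q̇_H = 4360 Btu/h = 1278 W, so COP_actual = Q̇_H/Ẇ = 1278/897.0 = 1.425.
In absolute terms T_C = 294.15 K and T_H = 333.15 K, so ΔT = 39.00 K.
COP_Carnot = T_H/ΔT = 333.15/39.00 = 8.542.
η_II = COP_actual/COP_Carnot = 1.425/8.542 = 0.1668.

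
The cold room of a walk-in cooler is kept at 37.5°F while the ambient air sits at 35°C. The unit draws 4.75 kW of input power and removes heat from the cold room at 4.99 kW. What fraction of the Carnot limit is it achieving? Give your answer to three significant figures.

COP_actual = Q̇_C/Ẇ = 4.990/4.750 = 1.051.
In absolute terms T_C = 276.21 K and T_H = 308.15 K, so ΔT = 31.94 K.
COP_Carnot = T_C/ΔT = 276.21/31.94 = 8.646.
η_II = COP_actual/COP_Carnot = 1.051/8.646 = 0.1215.

0.121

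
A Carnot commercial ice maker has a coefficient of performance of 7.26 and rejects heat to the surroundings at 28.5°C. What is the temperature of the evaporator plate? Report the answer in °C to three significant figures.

-8.02 °C

For a Carnot refrigerator COP_R = T_C/(T_H − T_C), so T_C = COP·T_H/(1 + COP).
With T_H = 301.65 K, T_C = 7.26 × 301.65/8.260 = 265.13 K.
Converting, 265.13 K = -8.02°C.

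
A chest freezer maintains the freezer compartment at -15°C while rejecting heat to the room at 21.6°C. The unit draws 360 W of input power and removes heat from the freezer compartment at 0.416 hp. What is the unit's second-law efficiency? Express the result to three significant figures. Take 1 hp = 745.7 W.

0.122

Converting, Q̇_C = 0.4160 hp = 310.2 W, so COP_actual = Q̇_C/Ẇ = 310.2/360.0 = 0.8617.
In absolute terms T_C = 258.15 K and T_H = 294.75 K, so ΔT = 36.60 K.
COP_Carnot = T_C/ΔT = 258.15/36.60 = 7.053.
η_II = COP_actual/COP_Carnot = 0.8617/7.053 = 0.1222.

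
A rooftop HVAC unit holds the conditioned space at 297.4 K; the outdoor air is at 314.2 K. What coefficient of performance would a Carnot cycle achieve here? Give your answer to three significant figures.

The reservoir spacing is ΔT = 314.2 − 297.4 = 16.80 K.
For a reversible cycle, COP_Carnot = T_C/ΔT = 297.40/16.80 = 17.70.

17.7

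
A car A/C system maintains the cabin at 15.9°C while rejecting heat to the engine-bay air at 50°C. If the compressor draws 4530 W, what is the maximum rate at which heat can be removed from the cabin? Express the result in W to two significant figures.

38000 W

In absolute terms T_C = 289.05 K and T_H = 323.15 K, so ΔT = 34.10 K.
COP_Carnot = T_C/ΔT = 289.05/34.10 = 8.477.
Q̇_max = COP_Carnot × Ẇ = 8.477 × 4530 W = 38400 W.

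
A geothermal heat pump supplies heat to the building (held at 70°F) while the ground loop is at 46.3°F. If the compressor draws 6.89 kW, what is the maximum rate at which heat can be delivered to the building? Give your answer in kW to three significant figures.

154 kW

In absolute terms T_C = 281.09 K and T_H = 294.26 K, so ΔT = 13.17 K.
COP_Carnot = T_H/ΔT = 294.26/13.17 = 22.35.
Q̇_max = COP_Carnot × Ẇ = 22.35 × 6.890 kW = 154.0 kW.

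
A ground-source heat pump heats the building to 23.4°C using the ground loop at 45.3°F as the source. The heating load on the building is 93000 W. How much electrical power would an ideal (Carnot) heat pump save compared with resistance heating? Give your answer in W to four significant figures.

In absolute terms T_C = 280.54 K and T_H = 296.55 K, so ΔT = 16.01 K.
COP_Carnot = T_H/ΔT = 296.55/16.01 = 18.52.
Resistance heating needs Ẇ_res = Q̇_H = 93000 W; the reversible heat pump needs only Ẇ_hp = Q̇_H/COP = 5021 W.
Saving = 93000 − 5021 = 87980 W.

87980 W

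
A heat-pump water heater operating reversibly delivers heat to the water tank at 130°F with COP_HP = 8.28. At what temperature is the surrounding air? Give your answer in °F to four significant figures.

COP_HP = T_H/(T_H − T_C) gives T_H − T_C = T_H/COP.
With T_H = 327.59 K, T_C = 327.59 × (1 − 1/8.28) = 288.03 K.
Converting, 288.03 K = 58.78°F.

58.78 °F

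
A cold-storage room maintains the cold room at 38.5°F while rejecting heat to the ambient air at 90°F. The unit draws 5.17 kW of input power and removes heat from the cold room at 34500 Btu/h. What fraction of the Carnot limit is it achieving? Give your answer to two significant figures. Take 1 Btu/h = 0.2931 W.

Converting, Q̇_C = 34500 Btu/h = 10.11 kW, so COP_actual = Q̇_C/Ẇ = 10.11/5.170 = 1.956.
In absolute terms T_C = 276.76 K and T_H = 305.37 K, so ΔT = 28.61 K.
COP_Carnot = T_C/ΔT = 276.76/28.61 = 9.673.
η_II = COP_actual/COP_Carnot = 1.956/9.673 = 0.2022.

0.20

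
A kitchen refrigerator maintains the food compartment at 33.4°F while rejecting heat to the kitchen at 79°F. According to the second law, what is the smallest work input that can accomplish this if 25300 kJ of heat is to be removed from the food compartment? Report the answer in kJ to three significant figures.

In absolute terms T_C = 273.93 K and T_H = 299.26 K, so ΔT = 25.33 K.
The reversible limit is COP_R = T_C/ΔT = 10.81, so W_min = Q_C/COP = Q_C·ΔT/T_C.
W_min = 25300 × 25.33/273.93 = 2340 kJ.

2340 kJ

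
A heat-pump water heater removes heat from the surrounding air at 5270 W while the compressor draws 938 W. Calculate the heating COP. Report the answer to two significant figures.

The first law gives Q̇_H = Q̇_C + Ẇ, so the three rates are Q̇_C = 5270, Q̇_H = 6208, Ẇ = 938.0 W.
COP_HP = Q̇_H/Ẇ = 6208/938.0 = 6.618.

6.6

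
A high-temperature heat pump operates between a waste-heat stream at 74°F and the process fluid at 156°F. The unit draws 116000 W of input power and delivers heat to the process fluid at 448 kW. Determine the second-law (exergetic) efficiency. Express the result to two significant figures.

0.51

Converting, Q̇_H = 448.0 kW = 448000 W, so COP_actual = Q̇_H/Ẇ = 448000/116000 = 3.862.
In absolute terms T_C = 296.48 K and T_H = 342.04 K, so ΔT = 45.56 K.
COP_Carnot = T_H/ΔT = 342.04/45.56 = 7.508.
η_II = COP_actual/COP_Carnot = 3.862/7.508 = 0.5144.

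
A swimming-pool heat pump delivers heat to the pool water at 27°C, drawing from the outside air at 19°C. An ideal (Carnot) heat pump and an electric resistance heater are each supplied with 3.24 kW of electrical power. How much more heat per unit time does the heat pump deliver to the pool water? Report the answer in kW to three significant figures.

118 kW

In absolute terms T_C = 292.15 K and T_H = 300.15 K, so ΔT = 8.000 K.
COP_Carnot = T_H/ΔT = 300.15/8.000 = 37.52.
The heat pump delivers Q̇_H = COP × Ẇ = 121.6 kW; the resistance heater delivers Ẇ = 3.240 kW.
Extra = (COP − 1)·Ẇ = 118.3 kW.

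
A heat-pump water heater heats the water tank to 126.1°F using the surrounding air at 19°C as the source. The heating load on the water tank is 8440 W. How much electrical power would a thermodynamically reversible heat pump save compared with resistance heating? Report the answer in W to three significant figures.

In absolute terms T_C = 292.15 K and T_H = 325.43 K, so ΔT = 33.28 K.
COP_Carnot = T_H/ΔT = 325.43/33.28 = 9.779.
Resistance heating needs Ẇ_res = Q̇_H = 8440 W; the reversible heat pump needs only Ẇ_hp = Q̇_H/COP = 863.1 W.
Saving = 8440 − 863.1 = 7577 W.

7580 W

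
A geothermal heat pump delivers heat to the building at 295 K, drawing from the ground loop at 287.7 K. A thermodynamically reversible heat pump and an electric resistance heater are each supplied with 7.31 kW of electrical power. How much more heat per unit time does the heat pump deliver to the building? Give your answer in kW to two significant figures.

290 kW

The reservoir spacing is ΔT = 295 − 287.7 = 7.300 K.
COP_Carnot = T_H/ΔT = 295.00/7.300 = 40.41.
The heat pump delivers Q̇_H = COP × Ẇ = 295.4 kW; the resistance heater delivers Ẇ = 7.310 kW.
Extra = (COP − 1)·Ẇ = 288.1 kW.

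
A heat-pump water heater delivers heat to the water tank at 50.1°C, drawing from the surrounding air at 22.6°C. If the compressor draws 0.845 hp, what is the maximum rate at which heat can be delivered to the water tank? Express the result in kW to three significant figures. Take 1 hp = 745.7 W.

In absolute terms T_C = 295.75 K and T_H = 323.25 K, so ΔT = 27.50 K.
COP_Carnot = T_H/ΔT = 323.25/27.50 = 11.75.
Q̇_max = COP_Carnot × Ẇ = 11.75 × 0.8450 hp = 9.933 hp = 7.407 kW.

7.41 kW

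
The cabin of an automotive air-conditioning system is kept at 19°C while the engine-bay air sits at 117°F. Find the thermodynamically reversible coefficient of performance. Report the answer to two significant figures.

In absolute terms T_C = 292.15 K and T_H = 320.37 K, so ΔT = 28.22 K.
For a reversible cycle, COP_Carnot = T_C/ΔT = 292.15/28.22 = 10.35.

10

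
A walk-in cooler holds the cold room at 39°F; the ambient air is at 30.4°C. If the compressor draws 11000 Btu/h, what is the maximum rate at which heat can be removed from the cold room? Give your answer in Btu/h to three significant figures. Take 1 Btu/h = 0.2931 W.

115000 Btu/h

In absolute terms T_C = 277.04 K and T_H = 303.55 K, so ΔT = 26.51 K.
COP_Carnot = T_C/ΔT = 277.04/26.51 = 10.45.
Q̇_max = COP_Carnot × Ẇ = 10.45 × 11000 Btu/h = 114900 Btu/h.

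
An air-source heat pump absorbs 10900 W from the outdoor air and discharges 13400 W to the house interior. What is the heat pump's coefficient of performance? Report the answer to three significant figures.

5.36

The first law gives Q̇_H = Q̇_C + Ẇ, so the three rates are Q̇_C = 10900, Q̇_H = 13400, Ẇ = 2500 W.
COP_HP = Q̇_H/Ẇ = 13400/2500 = 5.360.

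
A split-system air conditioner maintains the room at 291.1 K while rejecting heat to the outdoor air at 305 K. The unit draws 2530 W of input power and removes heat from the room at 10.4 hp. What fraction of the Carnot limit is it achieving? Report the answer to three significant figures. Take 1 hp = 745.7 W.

0.146

Converting, Q̇_C = 10.40 hp = 7755 W, so COP_actual = Q̇_C/Ẇ = 7755/2530 = 3.065.
The reservoir spacing is ΔT = 305 − 291.1 = 13.90 K.
COP_Carnot = T_C/ΔT = 291.10/13.90 = 20.94.
η_II = COP_actual/COP_Carnot = 3.065/20.94 = 0.1464.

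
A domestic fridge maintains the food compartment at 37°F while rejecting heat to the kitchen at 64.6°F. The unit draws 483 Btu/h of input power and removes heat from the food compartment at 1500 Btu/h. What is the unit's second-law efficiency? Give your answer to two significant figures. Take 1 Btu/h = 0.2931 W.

0.17

COP_actual = Q̇_C/Ẇ = 1500/483.0 = 3.106.
In absolute terms T_C = 275.93 K and T_H = 291.26 K, so ΔT = 15.33 K.
COP_Carnot = T_C/ΔT = 275.93/15.33 = 18.00.
η_II = COP_actual/COP_Carnot = 3.106/18.00 = 0.1726.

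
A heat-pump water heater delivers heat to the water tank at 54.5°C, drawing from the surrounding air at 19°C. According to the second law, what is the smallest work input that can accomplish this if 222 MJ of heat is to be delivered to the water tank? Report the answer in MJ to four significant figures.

24.05 MJ

In absolute terms T_C = 292.15 K and T_H = 327.65 K, so ΔT = 35.50 K.
The reversible limit is COP_HP = T_H/ΔT = 9.230, so W_min = Q_H/COP = Q_H·ΔT/T_H.
W_min = 222.0 × 35.50/327.65 = 24.05 MJ.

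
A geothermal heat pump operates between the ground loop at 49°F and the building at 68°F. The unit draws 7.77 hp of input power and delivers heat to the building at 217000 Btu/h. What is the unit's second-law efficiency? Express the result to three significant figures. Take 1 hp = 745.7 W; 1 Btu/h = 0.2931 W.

Converting, Q̇_H = 217000 Btu/h = 85.29 hp, so COP_actual = Q̇_H/Ẇ = 85.29/7.770 = 10.98.
In absolute terms T_C = 282.59 K and T_H = 293.15 K, so ΔT = 10.56 K.
COP_Carnot = T_H/ΔT = 293.15/10.56 = 27.77.
η_II = COP_actual/COP_Carnot = 10.98/27.77 = 0.3953.

0.395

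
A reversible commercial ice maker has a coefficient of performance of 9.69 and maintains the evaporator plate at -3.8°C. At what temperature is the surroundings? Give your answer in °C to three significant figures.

COP_R = T_C/(T_H − T_C) gives T_H − T_C = T_C/COP.
With T_C = 269.35 K, T_H = 269.35 × (1 + 1/9.69) = 297.15 K.
Converting, 297.15 K = 24.00°C.

24.0 °C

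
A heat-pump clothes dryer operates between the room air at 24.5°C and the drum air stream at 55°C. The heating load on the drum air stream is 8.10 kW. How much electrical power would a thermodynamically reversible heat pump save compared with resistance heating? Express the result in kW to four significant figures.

In absolute terms T_C = 297.65 K and T_H = 328.15 K, so ΔT = 30.50 K.
COP_Carnot = T_H/ΔT = 328.15/30.50 = 10.76.
Resistance heating needs Ẇ_res = Q̇_H = 8.100 kW; the reversible heat pump needs only Ẇ_hp = Q̇_H/COP = 0.7529 kW.
Saving = 8.100 − 0.7529 = 7.347 kW.

7.347 kW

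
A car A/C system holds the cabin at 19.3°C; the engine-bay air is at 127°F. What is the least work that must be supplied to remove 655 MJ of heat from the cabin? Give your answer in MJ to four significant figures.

In absolute terms T_C = 292.45 K and T_H = 325.93 K, so ΔT = 33.48 K.
The reversible limit is COP_R = T_C/ΔT = 8.736, so W_min = Q_C/COP = Q_C·ΔT/T_C.
W_min = 655.0 × 33.48/292.45 = 74.98 MJ.

74.98 MJ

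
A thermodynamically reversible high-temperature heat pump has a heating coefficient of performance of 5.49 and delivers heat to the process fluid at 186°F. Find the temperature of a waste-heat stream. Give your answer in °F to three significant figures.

COP_HP = T_H/(T_H − T_C) gives T_H − T_C = T_H/COP.
With T_H = 358.71 K, T_C = 358.71 × (1 − 1/5.49) = 293.37 K.
Converting, 293.37 K = 68.39°F.

68.4 °F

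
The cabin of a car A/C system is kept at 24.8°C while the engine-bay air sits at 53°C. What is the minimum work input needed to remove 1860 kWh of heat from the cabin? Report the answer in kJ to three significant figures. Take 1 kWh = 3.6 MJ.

In absolute terms T_C = 297.95 K and T_H = 326.15 K, so ΔT = 28.20 K.
The reversible limit is COP_R = T_C/ΔT = 10.57, so W_min = Q_C/COP = Q_C·ΔT/T_C.
W_min = 1860 × 28.20/297.95 = 176.0 kWh = 633800 kJ.

634000 kJ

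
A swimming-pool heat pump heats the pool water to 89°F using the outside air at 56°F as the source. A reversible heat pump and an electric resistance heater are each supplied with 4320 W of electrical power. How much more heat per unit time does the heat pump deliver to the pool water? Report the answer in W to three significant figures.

In absolute terms T_C = 286.48 K and T_H = 304.82 K, so ΔT = 18.33 K.
COP_Carnot = T_H/ΔT = 304.82/18.33 = 16.63.
The heat pump delivers Q̇_H = COP × Ẇ = 71830 W; the resistance heater delivers Ẇ = 4320 W.
Extra = (COP − 1)·Ẇ = 67510 W.

67500 W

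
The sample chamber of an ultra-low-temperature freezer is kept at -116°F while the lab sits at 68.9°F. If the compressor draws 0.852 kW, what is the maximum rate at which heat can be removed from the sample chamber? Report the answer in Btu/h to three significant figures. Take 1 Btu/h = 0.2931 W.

5400 Btu/h

In absolute terms T_C = 190.93 K and T_H = 293.65 K, so ΔT = 102.7 K.
COP_Carnot = T_C/ΔT = 190.93/102.7 = 1.859.
Q̇_max = COP_Carnot × Ẇ = 1.859 × 0.8520 kW = 1.584 kW = 5403 Btu/h.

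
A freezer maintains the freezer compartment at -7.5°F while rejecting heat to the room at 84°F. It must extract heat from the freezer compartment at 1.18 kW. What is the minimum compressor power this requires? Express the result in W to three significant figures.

In absolute terms T_C = 251.21 K and T_H = 302.04 K, so ΔT = 50.83 K.
COP_Carnot = T_C/ΔT = 251.21/50.83 = 4.942.
Ẇ_min = Q̇/COP_Carnot = 1.180/4.942 = 0.2388 kW = 238.8 W.

239 W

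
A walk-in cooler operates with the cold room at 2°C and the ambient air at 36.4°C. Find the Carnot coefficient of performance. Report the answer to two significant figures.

In absolute terms T_C = 275.15 K and T_H = 309.55 K, so ΔT = 34.40 K.
For a reversible cycle, COP_Carnot = T_C/ΔT = 275.15/34.40 = 7.999.

8.0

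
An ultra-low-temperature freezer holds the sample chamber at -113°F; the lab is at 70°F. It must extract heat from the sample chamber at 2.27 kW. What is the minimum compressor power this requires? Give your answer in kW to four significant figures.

In absolute terms T_C = 192.59 K and T_H = 294.26 K, so ΔT = 101.7 K.
COP_Carnot = T_C/ΔT = 192.59/101.7 = 1.894.
Ẇ_min = Q̇/COP_Carnot = 2.270/1.894 = 1.198 kW.

1.198 kW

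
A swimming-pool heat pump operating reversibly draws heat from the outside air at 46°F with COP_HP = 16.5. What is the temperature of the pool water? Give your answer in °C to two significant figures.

26 °C

COP_HP = T_H/(T_H − T_C) rearranges to T_H = COP·T_C/(COP − 1).
With T_C = 280.93 K, T_H = 16.5 × 280.93/15.50 = 299.05 K.
Converting, 299.05 K = 25.90°C.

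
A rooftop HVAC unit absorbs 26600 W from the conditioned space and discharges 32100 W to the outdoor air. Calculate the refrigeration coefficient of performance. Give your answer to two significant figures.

The first law gives Q̇_H = Q̇_C + Ẇ, so the three rates are Q̇_C = 26600, Q̇_H = 32100, Ẇ = 5500 W.
COP_R = Q̇_C/Ẇ = 26600/5500 = 4.836.

4.8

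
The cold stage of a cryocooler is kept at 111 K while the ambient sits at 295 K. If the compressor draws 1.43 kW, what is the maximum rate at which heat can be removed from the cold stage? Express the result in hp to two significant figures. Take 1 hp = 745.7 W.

1.2 hp

The reservoir spacing is ΔT = 295 − 111 = 184.0 K.
COP_Carnot = T_C/ΔT = 111.00/184.0 = 0.6033.
Q̇_max = COP_Carnot × Ẇ = 0.6033 × 1.430 kW = 0.8627 kW = 1.157 hp.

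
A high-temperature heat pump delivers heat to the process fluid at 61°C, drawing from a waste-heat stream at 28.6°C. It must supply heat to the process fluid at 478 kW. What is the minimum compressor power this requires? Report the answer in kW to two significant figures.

46 kW

In absolute terms T_C = 301.75 K and T_H = 334.15 K, so ΔT = 32.40 K.
COP_Carnot = T_H/ΔT = 334.15/32.40 = 10.31.
Ẇ_min = Q̇/COP_Carnot = 478.0/10.31 = 46.35 kW.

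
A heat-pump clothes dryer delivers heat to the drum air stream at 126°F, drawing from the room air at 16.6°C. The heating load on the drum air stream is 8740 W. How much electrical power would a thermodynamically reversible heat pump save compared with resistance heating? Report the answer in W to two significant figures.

7800 W

In absolute terms T_C = 289.75 K and T_H = 325.37 K, so ΔT = 35.62 K.
COP_Carnot = T_H/ΔT = 325.37/35.62 = 9.134.
Resistance heating needs Ẇ_res = Q̇_H = 8740 W; the reversible heat pump needs only Ẇ_hp = Q̇_H/COP = 956.9 W.
Saving = 8740 − 956.9 = 7783 W.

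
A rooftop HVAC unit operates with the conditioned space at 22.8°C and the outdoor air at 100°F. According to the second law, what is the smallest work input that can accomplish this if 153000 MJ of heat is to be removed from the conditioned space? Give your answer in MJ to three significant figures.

7740 MJ

In absolute terms T_C = 295.95 K and T_H = 310.93 K, so ΔT = 14.98 K.
The reversible limit is COP_R = T_C/ΔT = 19.76, so W_min = Q_C/COP = Q_C·ΔT/T_C.
W_min = 153000 × 14.98/295.95 = 7743 MJ.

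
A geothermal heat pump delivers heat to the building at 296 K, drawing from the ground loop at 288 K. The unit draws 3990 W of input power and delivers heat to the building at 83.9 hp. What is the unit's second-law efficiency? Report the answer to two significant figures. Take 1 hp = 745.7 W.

0.42

Converting, Q̇_H = 83.90 hp = 62560 W, so COP_actual = Q̇_H/Ẇ = 62560/3990 = 15.68.
The reservoir spacing is ΔT = 296 − 288 = 8.000 K.
COP_Carnot = T_H/ΔT = 296.00/8.000 = 37.00.
η_II = COP_actual/COP_Carnot = 15.68/37.00 = 0.4238.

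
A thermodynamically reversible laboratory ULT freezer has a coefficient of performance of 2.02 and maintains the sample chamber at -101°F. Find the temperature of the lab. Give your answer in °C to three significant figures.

24.8 °C

COP_R = T_C/(T_H − T_C) gives T_H − T_C = T_C/COP.
With T_C = 199.26 K, T_H = 199.26 × (1 + 1/2.02) = 297.91 K.
Converting, 297.91 K = 24.76°C.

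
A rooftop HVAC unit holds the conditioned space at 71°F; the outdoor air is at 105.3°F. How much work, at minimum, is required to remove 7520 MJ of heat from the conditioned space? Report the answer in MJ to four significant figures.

In absolute terms T_C = 294.82 K and T_H = 313.87 K, so ΔT = 19.06 K.
The reversible limit is COP_R = T_C/ΔT = 15.47, so W_min = Q_C/COP = Q_C·ΔT/T_C.
W_min = 7520 × 19.06/294.82 = 486.1 MJ.

486.1 MJ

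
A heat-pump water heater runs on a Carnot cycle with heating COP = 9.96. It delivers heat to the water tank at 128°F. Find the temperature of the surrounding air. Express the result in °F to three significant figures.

69.0 °F

COP_HP = T_H/(T_H − T_C) gives T_H − T_C = T_H/COP.
With T_H = 326.48 K, T_C = 326.48 × (1 − 1/9.96) = 293.70 K.
Converting, 293.70 K = 69.00°F.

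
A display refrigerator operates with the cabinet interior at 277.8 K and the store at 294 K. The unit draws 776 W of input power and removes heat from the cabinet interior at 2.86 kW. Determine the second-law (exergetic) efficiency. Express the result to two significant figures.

0.21

Converting, Q̇_C = 2.860 kW = 2860 W, so COP_actual = Q̇_C/Ẇ = 2860/776.0 = 3.686.
The reservoir spacing is ΔT = 294 − 277.8 = 16.20 K.
COP_Carnot = T_C/ΔT = 277.80/16.20 = 17.15.
η_II = COP_actual/COP_Carnot = 3.686/17.15 = 0.2149.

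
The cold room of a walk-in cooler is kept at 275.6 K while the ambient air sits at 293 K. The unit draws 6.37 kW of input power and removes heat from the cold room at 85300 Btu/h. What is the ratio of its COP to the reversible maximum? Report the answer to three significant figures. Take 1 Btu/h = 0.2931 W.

Converting, Q̇_C = 85300 Btu/h = 25.00 kW, so COP_actual = Q̇_C/Ẇ = 25.00/6.370 = 3.925.
The reservoir spacing is ΔT = 293 − 275.6 = 17.40 K.
COP_Carnot = T_C/ΔT = 275.60/17.40 = 15.84.
η_II = COP_actual/COP_Carnot = 3.925/15.84 = 0.2478.

0.248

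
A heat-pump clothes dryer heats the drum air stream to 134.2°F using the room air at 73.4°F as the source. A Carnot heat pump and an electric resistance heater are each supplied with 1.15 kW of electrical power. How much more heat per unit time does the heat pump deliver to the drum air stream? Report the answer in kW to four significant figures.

10.08 kW

In absolute terms T_C = 296.15 K and T_H = 329.93 K, so ΔT = 33.78 K.
COP_Carnot = T_H/ΔT = 329.93/33.78 = 9.768.
The heat pump delivers Q̇_H = COP × Ẇ = 11.23 kW; the resistance heater delivers Ẇ = 1.150 kW.
Extra = (COP − 1)·Ẇ = 10.08 kW.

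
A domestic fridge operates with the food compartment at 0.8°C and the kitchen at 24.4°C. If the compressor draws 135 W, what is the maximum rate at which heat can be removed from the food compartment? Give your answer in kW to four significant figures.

In absolute terms T_C = 273.95 K and T_H = 297.55 K, so ΔT = 23.60 K.
COP_Carnot = T_C/ΔT = 273.95/23.60 = 11.61.
Q̇_max = COP_Carnot × Ẇ = 11.61 × 135.0 W = 1567 W = 1.567 kW.

1.567 kW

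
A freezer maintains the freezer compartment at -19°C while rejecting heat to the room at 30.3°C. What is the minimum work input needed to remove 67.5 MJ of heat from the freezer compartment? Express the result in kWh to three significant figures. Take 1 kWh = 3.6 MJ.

In absolute terms T_C = 254.15 K and T_H = 303.45 K, so ΔT = 49.30 K.
The reversible limit is COP_R = T_C/ΔT = 5.155, so W_min = Q_C/COP = Q_C·ΔT/T_C.
W_min = 67.50 × 49.30/254.15 = 13.09 MJ = 3.637 kWh.

3.64 kWh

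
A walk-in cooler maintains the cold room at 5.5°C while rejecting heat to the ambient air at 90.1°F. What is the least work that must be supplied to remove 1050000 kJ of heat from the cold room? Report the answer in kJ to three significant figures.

101000 kJ

In absolute terms T_C = 278.65 K and T_H = 305.43 K, so ΔT = 26.78 K.
The reversible limit is COP_R = T_C/ΔT = 10.41, so W_min = Q_C/COP = Q_C·ΔT/T_C.
W_min = 1050000 × 26.78/278.65 = 100900 kJ.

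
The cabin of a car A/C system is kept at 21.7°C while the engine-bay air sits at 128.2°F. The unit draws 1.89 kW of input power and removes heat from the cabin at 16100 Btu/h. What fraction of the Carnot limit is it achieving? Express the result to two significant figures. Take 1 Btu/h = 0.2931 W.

Converting, Q̇_C = 16100 Btu/h = 4.719 kW, so COP_actual = Q̇_C/Ẇ = 4.719/1.890 = 2.497.
In absolute terms T_C = 294.85 K and T_H = 326.59 K, so ΔT = 31.74 K.
COP_Carnot = T_C/ΔT = 294.85/31.74 = 9.288.
η_II = COP_actual/COP_Carnot = 2.497/9.288 = 0.2688.

0.27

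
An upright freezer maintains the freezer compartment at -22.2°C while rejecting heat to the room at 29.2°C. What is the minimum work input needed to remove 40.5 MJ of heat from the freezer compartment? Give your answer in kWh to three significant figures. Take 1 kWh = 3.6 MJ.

2.30 kWh

In absolute terms T_C = 250.95 K and T_H = 302.35 K, so ΔT = 51.40 K.
The reversible limit is COP_R = T_C/ΔT = 4.882, so W_min = Q_C/COP = Q_C·ΔT/T_C.
W_min = 40.50 × 51.40/250.95 = 8.295 MJ = 2.304 kWh.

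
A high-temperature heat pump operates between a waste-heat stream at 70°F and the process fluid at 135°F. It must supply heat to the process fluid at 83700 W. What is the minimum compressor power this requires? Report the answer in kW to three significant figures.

9.15 kW

In absolute terms T_C = 294.26 K and T_H = 330.37 K, so ΔT = 36.11 K.
COP_Carnot = T_H/ΔT = 330.37/36.11 = 9.149.
Ẇ_min = Q̇/COP_Carnot = 83700/9.149 = 9149 W = 9.149 kW.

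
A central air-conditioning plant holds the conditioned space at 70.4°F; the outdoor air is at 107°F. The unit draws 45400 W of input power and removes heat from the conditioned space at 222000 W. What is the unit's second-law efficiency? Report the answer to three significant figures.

0.338

COP_actual = Q̇_C/Ẇ = 222000/45400 = 4.890.
In absolute terms T_C = 294.48 K and T_H = 314.82 K, so ΔT = 20.33 K.
COP_Carnot = T_C/ΔT = 294.48/20.33 = 14.48.
η_II = COP_actual/COP_Carnot = 4.890/14.48 = 0.3376.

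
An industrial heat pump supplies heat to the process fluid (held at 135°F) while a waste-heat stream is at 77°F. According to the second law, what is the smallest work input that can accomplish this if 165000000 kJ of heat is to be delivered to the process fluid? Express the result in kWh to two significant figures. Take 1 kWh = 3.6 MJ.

In absolute terms T_C = 298.15 K and T_H = 330.37 K, so ΔT = 32.22 K.
The reversible limit is COP_HP = T_H/ΔT = 10.25, so W_min = Q_H/COP = Q_H·ΔT/T_H.
W_min = 165000000 × 32.22/330.37 = 16090000 kJ = 4470 kWh.

4500 kWh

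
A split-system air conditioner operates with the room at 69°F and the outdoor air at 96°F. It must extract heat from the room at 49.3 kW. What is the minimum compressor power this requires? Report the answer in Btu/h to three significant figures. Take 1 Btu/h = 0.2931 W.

In absolute terms T_C = 293.71 K and T_H = 308.71 K, so ΔT = 15.00 K.
COP_Carnot = T_C/ΔT = 293.71/15.00 = 19.58.
Ẇ_min = Q̇/COP_Carnot = 49.30/19.58 = 2.518 kW = 8590 Btu/h.

8590 Btu/h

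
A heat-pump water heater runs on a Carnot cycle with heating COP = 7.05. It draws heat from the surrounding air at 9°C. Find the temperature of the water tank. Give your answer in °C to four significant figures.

COP_HP = T_H/(T_H − T_C) rearranges to T_H = COP·T_C/(COP − 1).
With T_C = 282.15 K, T_H = 7.05 × 282.15/6.050 = 328.79 K.
Converting, 328.79 K = 55.64°C.

55.64 °C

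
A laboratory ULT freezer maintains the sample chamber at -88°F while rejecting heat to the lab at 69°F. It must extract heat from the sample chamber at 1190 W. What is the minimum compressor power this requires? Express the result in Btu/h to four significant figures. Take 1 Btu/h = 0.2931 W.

In absolute terms T_C = 206.48 K and T_H = 293.71 K, so ΔT = 87.22 K.
COP_Carnot = T_C/ΔT = 206.48/87.22 = 2.367.
Ẇ_min = Q̇/COP_Carnot = 1190/2.367 = 502.7 W = 1715 Btu/h.

1715 Btu/h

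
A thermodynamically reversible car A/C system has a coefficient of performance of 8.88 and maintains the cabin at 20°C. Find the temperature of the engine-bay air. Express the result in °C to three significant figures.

COP_R = T_C/(T_H − T_C) gives T_H − T_C = T_C/COP.
With T_C = 293.15 K, T_H = 293.15 × (1 + 1/8.88) = 326.16 K.
Converting, 326.16 K = 53.01°C.

53.0 °C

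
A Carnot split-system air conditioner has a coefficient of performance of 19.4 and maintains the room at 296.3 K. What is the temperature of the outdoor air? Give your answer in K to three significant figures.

312 K

COP_R = T_C/(T_H − T_C) gives T_H − T_C = T_C/COP.
With T_C = 296.30 K, T_H = 296.30 × (1 + 1/19.4) = 311.57 K.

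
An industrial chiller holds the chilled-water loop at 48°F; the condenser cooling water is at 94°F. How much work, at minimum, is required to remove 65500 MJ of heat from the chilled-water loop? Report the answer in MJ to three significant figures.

In absolute terms T_C = 282.04 K and T_H = 307.59 K, so ΔT = 25.56 K.
The reversible limit is COP_R = T_C/ΔT = 11.04, so W_min = Q_C/COP = Q_C·ΔT/T_C.
W_min = 65500 × 25.56/282.04 = 5935 MJ.

5930 MJ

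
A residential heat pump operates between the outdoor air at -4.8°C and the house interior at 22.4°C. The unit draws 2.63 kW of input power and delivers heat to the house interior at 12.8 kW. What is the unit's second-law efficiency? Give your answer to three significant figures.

0.448

COP_actual = Q̇_H/Ẇ = 12.80/2.630 = 4.867.
In absolute terms T_C = 268.35 K and T_H = 295.55 K, so ΔT = 27.20 K.
COP_Carnot = T_H/ΔT = 295.55/27.20 = 10.87.
η_II = COP_actual/COP_Carnot = 4.867/10.87 = 0.4479.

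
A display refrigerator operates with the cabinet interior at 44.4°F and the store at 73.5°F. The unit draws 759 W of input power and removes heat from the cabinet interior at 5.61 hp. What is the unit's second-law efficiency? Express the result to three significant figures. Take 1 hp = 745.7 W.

Converting, Q̇_C = 5.610 hp = 4183 W, so COP_actual = Q̇_C/Ẇ = 4183/759.0 = 5.512.
In absolute terms T_C = 280.04 K and T_H = 296.21 K, so ΔT = 16.17 K.
COP_Carnot = T_C/ΔT = 280.04/16.17 = 17.32.
η_II = COP_actual/COP_Carnot = 5.512/17.32 = 0.3182.

0.318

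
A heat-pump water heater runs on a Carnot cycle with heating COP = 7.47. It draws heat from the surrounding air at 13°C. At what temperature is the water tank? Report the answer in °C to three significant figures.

COP_HP = T_H/(T_H − T_C) rearranges to T_H = COP·T_C/(COP − 1).
With T_C = 286.15 K, T_H = 7.47 × 286.15/6.470 = 330.38 K.
Converting, 330.38 K = 57.23°C.

57.2 °C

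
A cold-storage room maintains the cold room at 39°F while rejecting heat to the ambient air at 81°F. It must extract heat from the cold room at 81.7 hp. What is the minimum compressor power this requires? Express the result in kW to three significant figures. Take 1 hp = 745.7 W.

5.13 kW

In absolute terms T_C = 277.04 K and T_H = 300.37 K, so ΔT = 23.33 K.
COP_Carnot = T_C/ΔT = 277.04/23.33 = 11.87.
Ẇ_min = Q̇/COP_Carnot = 81.70/11.87 = 6.881 hp = 5.131 kW.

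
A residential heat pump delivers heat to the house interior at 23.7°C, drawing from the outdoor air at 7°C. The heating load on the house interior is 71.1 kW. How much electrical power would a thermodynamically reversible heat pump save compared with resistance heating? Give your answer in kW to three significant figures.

In absolute terms T_C = 280.15 K and T_H = 296.85 K, so ΔT = 16.70 K.
COP_Carnot = T_H/ΔT = 296.85/16.70 = 17.78.
Resistance heating needs Ẇ_res = Q̇_H = 71.10 kW; the reversible heat pump needs only Ẇ_hp = Q̇_H/COP = 4.000 kW.
Saving = 71.10 − 4.000 = 67.10 kW.

67.1 kW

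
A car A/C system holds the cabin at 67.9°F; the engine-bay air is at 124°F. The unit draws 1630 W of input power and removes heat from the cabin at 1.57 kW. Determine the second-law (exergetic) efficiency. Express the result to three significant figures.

0.102

Converting, Q̇_C = 1.570 kW = 1570 W, so COP_actual = Q̇_C/Ẇ = 1570/1630 = 0.9632.
In absolute terms T_C = 293.09 K and T_H = 324.26 K, so ΔT = 31.17 K.
COP_Carnot = T_C/ΔT = 293.09/31.17 = 9.404.
η_II = COP_actual/COP_Carnot = 0.9632/9.404 = 0.1024.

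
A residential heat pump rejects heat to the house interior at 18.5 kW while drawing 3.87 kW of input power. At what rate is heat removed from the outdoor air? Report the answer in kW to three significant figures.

For a cyclic device the first law requires Q̇_H = Q̇_C + Ẇ.
Q̇_C = Q̇_H − Ẇ = 14.63 kW.

14.6 kW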